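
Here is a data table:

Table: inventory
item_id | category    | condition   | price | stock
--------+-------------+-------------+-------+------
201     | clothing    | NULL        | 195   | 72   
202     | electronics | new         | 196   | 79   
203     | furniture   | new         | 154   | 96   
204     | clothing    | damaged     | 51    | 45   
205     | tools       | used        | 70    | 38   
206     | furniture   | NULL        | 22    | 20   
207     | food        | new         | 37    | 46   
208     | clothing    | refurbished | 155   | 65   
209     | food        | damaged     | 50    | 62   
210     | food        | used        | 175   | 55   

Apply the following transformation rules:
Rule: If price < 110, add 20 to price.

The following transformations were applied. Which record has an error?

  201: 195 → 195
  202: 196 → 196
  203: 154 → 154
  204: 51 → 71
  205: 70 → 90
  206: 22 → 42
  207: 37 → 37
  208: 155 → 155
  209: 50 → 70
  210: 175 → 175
Record 207 has an error. The correct transformed value should be 57, not 37.

Step 1: Check each record against the rule
Step 2: Record 207 has price = 37
Step 3: Since 37 < 110, the bonus should have been applied
Step 4: Correct value = 57, but claimed value = 37
Conclusion: Record 207 has the error.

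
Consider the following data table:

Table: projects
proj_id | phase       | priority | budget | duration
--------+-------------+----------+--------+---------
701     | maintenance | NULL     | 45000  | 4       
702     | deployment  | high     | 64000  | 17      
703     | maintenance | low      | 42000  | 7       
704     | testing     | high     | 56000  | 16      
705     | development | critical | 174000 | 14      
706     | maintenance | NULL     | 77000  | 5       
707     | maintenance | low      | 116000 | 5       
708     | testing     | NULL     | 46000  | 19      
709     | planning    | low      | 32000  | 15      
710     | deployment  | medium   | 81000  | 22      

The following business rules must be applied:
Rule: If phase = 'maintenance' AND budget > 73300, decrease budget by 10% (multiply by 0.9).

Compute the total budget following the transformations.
713700.0

Step 1: Find records where phase = 'maintenance' AND budget > 73300
Step 2: 2 records match, summing to 193000
Step 3: After multiplier: 193000 × 0.9 = 173700.0
Step 4: Unaffected records sum: 540000
Step 5: Final sum = 173700.0 + 540000 = 713700.0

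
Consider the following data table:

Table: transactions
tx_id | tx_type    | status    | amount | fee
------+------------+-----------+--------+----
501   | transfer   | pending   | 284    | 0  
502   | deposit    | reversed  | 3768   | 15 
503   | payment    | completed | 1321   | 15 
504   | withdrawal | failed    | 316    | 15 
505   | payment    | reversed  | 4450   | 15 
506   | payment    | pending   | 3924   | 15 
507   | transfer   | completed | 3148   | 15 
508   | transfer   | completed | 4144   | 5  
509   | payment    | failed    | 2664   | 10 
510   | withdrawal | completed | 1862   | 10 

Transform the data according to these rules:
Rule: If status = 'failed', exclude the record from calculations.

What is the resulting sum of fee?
90

Step 1: Identify records where status = 'failed'
Step 2: The excluded records sum to 25
Step 3: Original total fee = 115
Step 4: Remaining total = 115 - 25 = 90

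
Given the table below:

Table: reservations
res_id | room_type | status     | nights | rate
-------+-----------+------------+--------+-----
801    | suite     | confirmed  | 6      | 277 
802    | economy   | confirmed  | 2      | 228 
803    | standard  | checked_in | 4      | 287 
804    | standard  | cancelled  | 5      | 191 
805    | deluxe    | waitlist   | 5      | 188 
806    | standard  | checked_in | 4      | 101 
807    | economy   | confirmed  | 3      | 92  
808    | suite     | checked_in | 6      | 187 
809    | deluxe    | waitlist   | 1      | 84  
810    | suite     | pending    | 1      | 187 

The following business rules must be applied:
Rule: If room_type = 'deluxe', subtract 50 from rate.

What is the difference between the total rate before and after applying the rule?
100

Step 1: Original sum of rate = 1822
Step 2: 2 records have room_type = 'deluxe'
Step 3: Each affected record changes by -50
Step 4: Total change = 2 × -50 = -100
Step 5: New sum = 1822 + -100 = 1722
Step 6: Difference = |1722 - 1822| = 100
        (Sum decreased by 100)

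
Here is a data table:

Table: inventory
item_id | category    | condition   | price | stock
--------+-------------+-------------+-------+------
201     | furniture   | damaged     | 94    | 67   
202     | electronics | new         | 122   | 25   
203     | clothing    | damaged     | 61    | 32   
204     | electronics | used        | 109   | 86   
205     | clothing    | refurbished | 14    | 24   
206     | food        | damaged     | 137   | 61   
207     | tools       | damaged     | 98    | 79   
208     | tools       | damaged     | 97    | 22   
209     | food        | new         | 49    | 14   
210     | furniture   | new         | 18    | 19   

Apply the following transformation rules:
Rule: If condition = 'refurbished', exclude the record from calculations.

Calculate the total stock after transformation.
405

Step 1: Identify records where condition = 'refurbished'
Step 2: The excluded records sum to 24
Step 3: Original total stock = 429
Step 4: Remaining total = 429 - 24 = 405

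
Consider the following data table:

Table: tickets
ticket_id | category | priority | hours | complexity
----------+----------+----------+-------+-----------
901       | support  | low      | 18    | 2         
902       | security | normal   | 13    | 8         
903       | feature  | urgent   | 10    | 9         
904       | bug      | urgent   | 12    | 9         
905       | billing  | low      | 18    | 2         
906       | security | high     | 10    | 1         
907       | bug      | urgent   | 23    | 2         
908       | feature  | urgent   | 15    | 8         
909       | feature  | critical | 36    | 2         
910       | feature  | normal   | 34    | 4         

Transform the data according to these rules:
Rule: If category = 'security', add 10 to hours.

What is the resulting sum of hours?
209

Step 1: Count records where category = 'security': 2
Step 2: Total bonus added: 2 × 10 = 20
Step 3: Original sum of hours: 189
Step 4: Final sum = 189 + 20 = 209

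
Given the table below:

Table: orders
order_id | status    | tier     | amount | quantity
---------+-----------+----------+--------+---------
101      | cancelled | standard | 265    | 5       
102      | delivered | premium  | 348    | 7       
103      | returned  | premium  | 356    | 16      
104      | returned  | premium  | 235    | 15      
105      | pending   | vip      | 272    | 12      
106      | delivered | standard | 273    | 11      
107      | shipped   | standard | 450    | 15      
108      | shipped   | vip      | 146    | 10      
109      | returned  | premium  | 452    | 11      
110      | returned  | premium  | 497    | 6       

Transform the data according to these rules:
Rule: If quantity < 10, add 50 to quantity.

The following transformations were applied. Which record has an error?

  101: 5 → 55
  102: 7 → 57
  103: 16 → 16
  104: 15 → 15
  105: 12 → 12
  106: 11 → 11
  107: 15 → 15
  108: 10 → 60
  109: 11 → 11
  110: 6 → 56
Record 108 has an error. The correct transformed value should be 10, not 60.

Step 1: Check each record against the rule
Step 2: Record 108 has quantity = 10
Step 3: Since 10 >= 10, the bonus should not have been applied
Step 4: Correct value = 10, but claimed value = 60
Conclusion: Record 108 has the error.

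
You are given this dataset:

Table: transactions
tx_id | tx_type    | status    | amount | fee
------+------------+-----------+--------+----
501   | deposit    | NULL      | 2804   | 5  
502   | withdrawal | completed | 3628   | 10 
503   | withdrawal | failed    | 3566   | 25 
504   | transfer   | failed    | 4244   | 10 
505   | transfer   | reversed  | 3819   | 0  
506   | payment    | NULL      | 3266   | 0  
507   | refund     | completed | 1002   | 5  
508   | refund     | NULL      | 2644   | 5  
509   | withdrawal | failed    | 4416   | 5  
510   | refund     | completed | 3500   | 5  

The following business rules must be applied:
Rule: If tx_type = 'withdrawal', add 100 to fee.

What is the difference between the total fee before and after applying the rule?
300

Step 1: Original sum of fee = 70
Step 2: 3 records have tx_type = 'withdrawal'
Step 3: Each affected record changes by 100
Step 4: Total change = 3 × 100 = 300
Step 5: New sum = 70 + 300 = 370
Step 6: Difference = |370 - 70| = 300
        (Sum increased by 300)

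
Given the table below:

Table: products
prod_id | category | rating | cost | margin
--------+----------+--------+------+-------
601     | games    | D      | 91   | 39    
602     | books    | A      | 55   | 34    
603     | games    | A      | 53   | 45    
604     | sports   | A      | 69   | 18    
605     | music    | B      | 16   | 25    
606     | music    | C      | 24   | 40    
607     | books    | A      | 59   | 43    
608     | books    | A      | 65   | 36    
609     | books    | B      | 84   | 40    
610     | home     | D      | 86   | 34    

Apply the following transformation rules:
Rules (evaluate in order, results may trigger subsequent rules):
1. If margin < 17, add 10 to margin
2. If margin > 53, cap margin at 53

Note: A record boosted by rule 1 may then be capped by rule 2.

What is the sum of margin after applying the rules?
354

Step 1: Apply rule 1 to records with margin < 17
  - 0 records get bonus of 10
  - Of these, 0 records then exceed 53 and get capped
Step 2: Apply rule 2 to records with margin > 53
  - 0 records (original) are capped
Step 3: Calculate final sum = 354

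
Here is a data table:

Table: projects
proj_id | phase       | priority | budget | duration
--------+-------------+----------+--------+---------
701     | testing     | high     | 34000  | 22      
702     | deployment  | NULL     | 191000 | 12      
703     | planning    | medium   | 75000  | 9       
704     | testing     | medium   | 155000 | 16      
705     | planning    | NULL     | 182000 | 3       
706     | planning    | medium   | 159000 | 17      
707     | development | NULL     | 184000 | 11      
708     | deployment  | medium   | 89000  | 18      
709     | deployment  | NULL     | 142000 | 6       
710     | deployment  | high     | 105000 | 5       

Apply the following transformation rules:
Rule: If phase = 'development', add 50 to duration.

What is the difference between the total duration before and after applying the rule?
50

Step 1: Original sum of duration = 119
Step 2: 1 records have phase = 'development'
Step 3: Each affected record changes by 50
Step 4: Total change = 1 × 50 = 50
Step 5: New sum = 119 + 50 = 169
Step 6: Difference = |169 - 119| = 50
        (Sum increased by 50)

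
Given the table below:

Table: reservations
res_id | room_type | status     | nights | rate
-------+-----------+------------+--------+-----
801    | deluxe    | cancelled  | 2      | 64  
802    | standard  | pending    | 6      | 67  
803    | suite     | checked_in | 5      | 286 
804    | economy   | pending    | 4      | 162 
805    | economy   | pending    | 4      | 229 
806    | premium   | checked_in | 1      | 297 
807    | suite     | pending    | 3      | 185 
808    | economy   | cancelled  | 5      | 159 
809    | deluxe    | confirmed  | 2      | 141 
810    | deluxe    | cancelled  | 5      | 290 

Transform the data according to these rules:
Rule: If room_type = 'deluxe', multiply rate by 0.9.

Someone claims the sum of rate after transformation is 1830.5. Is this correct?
Yes, the result is correct.

Step 1: Calculate the correct sum after transformation
Step 2: Apply multiplier 0.9 to records where room_type = 'deluxe'
Step 3: Correct result = 1830.5
Step 4: Claimed result = 1830.5
Step 5: 1830.5 = 1830.5 ✓
Conclusion: The claimed result is correct.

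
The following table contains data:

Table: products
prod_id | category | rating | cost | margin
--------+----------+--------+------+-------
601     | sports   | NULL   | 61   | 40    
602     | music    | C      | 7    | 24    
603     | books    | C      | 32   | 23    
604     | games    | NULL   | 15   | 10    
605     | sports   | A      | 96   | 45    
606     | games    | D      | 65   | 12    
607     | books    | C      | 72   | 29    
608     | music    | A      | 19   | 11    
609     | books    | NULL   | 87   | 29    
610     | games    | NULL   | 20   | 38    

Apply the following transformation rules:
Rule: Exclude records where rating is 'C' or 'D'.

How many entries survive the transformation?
6

Step 1: Count records to exclude
  - 3 (C) + 1 (D) = 4 records
Step 2: Total records: 10
Step 3: Remaining = 10 - 4 = 6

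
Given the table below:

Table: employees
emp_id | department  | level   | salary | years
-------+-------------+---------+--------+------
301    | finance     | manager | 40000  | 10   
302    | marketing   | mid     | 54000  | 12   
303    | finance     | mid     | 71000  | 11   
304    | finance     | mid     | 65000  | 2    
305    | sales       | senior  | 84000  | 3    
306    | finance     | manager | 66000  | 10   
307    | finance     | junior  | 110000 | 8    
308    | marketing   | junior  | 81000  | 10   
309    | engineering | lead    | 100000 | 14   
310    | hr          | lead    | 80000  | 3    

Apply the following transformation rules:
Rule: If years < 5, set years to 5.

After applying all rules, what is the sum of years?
90

Step 1: 3 records have years < 5
Step 2: These records originally summed to 8
Step 3: After setting to minimum: 3 × 5 = 15
Step 4: Unaffected records sum: 75
Step 5: Final sum = 15 + 75 = 90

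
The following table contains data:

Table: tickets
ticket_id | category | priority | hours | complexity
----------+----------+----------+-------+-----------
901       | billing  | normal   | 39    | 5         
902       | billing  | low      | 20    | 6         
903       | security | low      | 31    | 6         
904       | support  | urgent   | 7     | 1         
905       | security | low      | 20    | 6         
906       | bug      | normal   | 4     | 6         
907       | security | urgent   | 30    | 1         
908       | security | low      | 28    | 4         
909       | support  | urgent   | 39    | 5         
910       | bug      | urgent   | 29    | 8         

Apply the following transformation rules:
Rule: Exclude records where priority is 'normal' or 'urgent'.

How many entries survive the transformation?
4

Step 1: Count records to exclude
  - 2 (normal) + 4 (urgent) = 6 records
Step 2: Total records: 10
Step 3: Remaining = 10 - 6 = 4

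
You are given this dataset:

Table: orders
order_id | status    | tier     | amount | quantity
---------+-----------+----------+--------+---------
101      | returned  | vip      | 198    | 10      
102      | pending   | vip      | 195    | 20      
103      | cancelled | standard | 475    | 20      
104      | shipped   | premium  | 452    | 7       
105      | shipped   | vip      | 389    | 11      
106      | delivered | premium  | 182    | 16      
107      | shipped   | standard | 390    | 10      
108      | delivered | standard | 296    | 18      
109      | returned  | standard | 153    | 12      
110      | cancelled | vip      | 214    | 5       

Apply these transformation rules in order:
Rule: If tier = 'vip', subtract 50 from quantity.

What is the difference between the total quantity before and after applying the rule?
200

Step 1: Original sum of quantity = 129
Step 2: 4 records have tier = 'vip'
Step 3: Each affected record changes by -50
Step 4: Total change = 4 × -50 = -200
Step 5: New sum = 129 + -200 = -71
Step 6: Difference = |-71 - 129| = 200
        (Sum decreased by 200)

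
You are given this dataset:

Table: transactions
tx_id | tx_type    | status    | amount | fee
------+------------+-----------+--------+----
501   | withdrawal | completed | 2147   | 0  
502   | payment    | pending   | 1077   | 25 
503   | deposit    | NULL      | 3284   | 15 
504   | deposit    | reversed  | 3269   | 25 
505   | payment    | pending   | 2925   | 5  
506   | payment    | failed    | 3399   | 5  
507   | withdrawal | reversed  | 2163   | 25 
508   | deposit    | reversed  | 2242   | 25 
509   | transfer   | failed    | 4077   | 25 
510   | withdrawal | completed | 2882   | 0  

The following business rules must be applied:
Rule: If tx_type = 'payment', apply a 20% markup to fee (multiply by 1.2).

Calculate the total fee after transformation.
157.0

Step 1: Records with tx_type = 'payment' have total fee = 35
Step 2: Apply multiplier: 35 × 1.2 = 42.0
Step 3: Other records total: 115
Step 4: Final sum = 42.0 + 115 = 157.0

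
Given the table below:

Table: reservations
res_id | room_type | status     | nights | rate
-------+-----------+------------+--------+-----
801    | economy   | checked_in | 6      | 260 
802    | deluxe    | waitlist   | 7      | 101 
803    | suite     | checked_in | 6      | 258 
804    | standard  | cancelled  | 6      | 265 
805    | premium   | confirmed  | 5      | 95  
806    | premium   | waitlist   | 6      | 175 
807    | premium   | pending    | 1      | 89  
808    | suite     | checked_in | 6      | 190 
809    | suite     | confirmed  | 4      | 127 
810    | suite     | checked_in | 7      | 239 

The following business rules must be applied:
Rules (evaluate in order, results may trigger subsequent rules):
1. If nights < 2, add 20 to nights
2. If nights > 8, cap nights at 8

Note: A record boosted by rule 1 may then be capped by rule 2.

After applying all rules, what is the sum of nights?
61

Step 1: Apply rule 1 to records with nights < 2
  - 1 records get bonus of 20
  - Of these, 1 records then exceed 8 and get capped
Step 2: Apply rule 2 to records with nights > 8
  - 0 records (original) are capped
Step 3: Calculate final sum = 61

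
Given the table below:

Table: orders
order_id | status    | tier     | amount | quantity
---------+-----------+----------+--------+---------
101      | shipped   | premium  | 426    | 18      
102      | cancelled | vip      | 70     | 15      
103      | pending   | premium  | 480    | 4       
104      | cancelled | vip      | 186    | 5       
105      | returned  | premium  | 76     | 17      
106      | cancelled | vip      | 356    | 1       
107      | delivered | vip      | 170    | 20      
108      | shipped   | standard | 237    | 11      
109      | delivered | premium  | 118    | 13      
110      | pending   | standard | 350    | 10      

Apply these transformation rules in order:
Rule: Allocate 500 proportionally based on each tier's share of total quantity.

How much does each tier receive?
premium: 228.07, standard: 92.11, vip: 179.82

Step 1: Calculate total quantity = 114
Step 2: Calculate each tier's proportion:
  premium: 52/114 = 45.61% → 228.07
  standard: 21/114 = 18.42% → 92.11
  vip: 41/114 = 35.96% → 179.82
Step 3: Verify: sum of allocations ≈ 500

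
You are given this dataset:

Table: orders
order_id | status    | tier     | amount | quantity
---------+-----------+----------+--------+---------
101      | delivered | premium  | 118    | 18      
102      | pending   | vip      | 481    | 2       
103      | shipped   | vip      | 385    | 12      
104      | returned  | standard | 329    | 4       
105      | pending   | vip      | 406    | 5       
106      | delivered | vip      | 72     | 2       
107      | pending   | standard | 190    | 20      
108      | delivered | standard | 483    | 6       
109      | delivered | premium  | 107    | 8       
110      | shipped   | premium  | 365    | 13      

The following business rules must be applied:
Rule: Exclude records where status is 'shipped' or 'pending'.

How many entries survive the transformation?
5

Step 1: Count records to exclude
  - 2 (shipped) + 3 (pending) = 5 records
Step 2: Total records: 10
Step 3: Remaining = 10 - 5 = 5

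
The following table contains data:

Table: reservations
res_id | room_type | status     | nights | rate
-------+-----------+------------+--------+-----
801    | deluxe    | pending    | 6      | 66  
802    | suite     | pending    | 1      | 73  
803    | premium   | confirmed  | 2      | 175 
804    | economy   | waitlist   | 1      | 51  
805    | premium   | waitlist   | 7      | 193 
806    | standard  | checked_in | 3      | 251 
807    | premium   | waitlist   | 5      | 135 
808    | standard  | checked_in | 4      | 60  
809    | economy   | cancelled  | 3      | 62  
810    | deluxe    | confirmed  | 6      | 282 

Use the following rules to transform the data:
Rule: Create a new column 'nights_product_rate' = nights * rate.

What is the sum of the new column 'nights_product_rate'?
5767

Step 1: For each record, compute nights * rate
Example calculations:
  6 * 66 = 396
  1 * 73 = 73
  2 * 175 = 350
  ...
Step 2: Sum all derived values
Step 3: Total = 5767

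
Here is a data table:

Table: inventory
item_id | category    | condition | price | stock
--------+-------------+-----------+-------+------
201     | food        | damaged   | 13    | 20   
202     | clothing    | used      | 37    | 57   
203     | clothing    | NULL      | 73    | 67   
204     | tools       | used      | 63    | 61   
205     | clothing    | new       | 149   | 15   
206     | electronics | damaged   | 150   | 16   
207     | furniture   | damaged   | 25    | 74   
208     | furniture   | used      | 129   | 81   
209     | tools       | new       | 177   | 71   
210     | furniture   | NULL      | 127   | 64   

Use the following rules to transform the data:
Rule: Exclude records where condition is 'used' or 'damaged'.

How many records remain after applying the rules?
4

Step 1: Count records to exclude
  - 3 (used) + 3 (damaged) = 6 records
Step 2: Total records: 10
Step 3: Remaining = 10 - 6 = 4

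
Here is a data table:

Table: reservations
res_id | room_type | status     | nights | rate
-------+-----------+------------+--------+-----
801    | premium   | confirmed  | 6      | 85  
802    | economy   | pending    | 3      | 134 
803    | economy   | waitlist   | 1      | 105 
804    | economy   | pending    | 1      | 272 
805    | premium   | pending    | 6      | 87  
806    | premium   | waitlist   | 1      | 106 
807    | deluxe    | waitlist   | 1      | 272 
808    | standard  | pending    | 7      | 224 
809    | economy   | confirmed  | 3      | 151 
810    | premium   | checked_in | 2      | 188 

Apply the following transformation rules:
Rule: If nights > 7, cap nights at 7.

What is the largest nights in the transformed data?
7

Step 1: Original maximum nights = 7
Step 2: Check cap of 7 against maximum
Step 3: No records exceed the cap (max 7 <= cap 7), so no capping applies
Step 4: Maximum after transformation = 7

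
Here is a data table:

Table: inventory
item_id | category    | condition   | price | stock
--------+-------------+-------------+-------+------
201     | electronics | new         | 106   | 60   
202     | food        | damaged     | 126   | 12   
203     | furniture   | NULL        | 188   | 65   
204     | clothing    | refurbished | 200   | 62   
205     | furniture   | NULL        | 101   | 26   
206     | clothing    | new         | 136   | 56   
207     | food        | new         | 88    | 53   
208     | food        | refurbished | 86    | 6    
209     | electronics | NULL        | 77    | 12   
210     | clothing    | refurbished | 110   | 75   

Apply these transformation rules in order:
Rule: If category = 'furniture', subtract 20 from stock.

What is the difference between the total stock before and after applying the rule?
40

Step 1: Original sum of stock = 427
Step 2: 2 records have category = 'furniture'
Step 3: Each affected record changes by -20
Step 4: Total change = 2 × -20 = -40
Step 5: New sum = 427 + -40 = 387
Step 6: Difference = |387 - 427| = 40
        (Sum decreased by 40)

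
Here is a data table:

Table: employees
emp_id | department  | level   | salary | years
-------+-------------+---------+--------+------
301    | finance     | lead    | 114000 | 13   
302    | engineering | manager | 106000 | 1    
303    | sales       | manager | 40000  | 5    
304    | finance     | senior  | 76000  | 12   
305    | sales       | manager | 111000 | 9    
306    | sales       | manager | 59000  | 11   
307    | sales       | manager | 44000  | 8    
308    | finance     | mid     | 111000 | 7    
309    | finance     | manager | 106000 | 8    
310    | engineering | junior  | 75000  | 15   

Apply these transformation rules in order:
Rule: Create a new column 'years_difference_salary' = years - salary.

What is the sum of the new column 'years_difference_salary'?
-841911

Step 1: For each record, compute years - salary
Example calculations:
  13 - 114000 = -113987
  1 - 106000 = -105999
  5 - 40000 = -39995
  ...
Step 2: Sum all derived values
Step 3: Total = -841911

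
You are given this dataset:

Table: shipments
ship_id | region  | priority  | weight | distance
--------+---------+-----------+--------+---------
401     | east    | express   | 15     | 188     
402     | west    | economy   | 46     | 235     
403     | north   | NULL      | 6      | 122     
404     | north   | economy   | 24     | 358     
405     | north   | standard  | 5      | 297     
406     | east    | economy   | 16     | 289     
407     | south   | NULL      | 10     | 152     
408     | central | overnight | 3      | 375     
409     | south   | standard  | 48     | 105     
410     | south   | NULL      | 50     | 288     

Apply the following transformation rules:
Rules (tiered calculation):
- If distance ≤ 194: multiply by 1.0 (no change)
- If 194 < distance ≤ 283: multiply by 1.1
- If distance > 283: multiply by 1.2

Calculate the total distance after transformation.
2753.9

Step 1: Tier 1 (distance ≤ 194): 4 records, sum = 567 × 1.0 = 567.0
Step 2: Tier 2 (194 < distance ≤ 283): 1 records, sum = 235 × 1.1 = 258.5
Step 3: Tier 3 (distance > 283): 5 records, sum = 1607 × 1.2 = 1928.4
Step 4: Final sum = 567.0 + 258.5 + 1928.4 = 2753.9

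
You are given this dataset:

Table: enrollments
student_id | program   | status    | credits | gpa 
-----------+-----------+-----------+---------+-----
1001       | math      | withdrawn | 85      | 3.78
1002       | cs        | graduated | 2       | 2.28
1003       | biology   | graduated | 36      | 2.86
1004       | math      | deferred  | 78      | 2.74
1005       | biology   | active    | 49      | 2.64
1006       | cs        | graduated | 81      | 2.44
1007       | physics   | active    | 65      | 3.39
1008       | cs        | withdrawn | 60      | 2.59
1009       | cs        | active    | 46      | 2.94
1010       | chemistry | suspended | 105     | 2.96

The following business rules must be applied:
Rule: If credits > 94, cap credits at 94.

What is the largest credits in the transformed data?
94

Step 1: Original maximum credits = 105
Step 2: Apply cap at 94
Step 3: 1 records had credits > 94 and were capped
Step 4: Maximum after transformation = 94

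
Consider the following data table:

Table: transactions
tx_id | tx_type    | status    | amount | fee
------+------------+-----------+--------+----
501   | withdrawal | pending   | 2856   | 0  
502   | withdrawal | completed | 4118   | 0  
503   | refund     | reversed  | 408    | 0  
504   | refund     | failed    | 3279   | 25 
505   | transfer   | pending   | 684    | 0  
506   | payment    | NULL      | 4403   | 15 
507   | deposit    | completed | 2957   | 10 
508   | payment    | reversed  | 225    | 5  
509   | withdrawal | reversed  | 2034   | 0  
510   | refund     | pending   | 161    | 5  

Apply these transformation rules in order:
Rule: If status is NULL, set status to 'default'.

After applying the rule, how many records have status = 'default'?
1

Step 1: Count records where status IS NULL
Step 2: Found 1 records with NULL status
Step 3: These records will have status set to 'default'
Step 4: Records already having status = 'default': 0
Step 5: Answer: 1 + 0 = 1 records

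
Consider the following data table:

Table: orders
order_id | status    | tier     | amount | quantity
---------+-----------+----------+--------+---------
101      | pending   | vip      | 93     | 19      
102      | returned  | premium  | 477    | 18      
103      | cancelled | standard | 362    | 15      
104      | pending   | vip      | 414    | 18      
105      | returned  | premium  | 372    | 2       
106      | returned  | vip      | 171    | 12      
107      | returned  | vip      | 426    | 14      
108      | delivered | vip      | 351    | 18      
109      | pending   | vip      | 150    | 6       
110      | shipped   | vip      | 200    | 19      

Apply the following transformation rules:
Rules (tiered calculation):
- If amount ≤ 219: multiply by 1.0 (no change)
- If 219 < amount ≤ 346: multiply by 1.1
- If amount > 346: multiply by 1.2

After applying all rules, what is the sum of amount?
3496.4

Step 1: Tier 1 (amount ≤ 219): 4 records, sum = 614 × 1.0 = 614.0
Step 2: Tier 2 (219 < amount ≤ 346): 0 records, sum = 0 × 1.1 = 0.0
Step 3: Tier 3 (amount > 346): 6 records, sum = 2402 × 1.2 = 2882.4
Step 4: Final sum = 614.0 + 0.0 + 2882.4 = 3496.4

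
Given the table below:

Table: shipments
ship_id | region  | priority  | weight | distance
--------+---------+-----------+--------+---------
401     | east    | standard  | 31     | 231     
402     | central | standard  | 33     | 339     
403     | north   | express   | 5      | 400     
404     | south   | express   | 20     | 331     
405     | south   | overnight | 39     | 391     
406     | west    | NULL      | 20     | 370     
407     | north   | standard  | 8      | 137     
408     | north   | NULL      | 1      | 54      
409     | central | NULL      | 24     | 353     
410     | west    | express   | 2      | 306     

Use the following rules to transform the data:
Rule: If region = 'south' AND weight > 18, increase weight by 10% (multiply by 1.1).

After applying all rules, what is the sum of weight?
188.9

Step 1: Find records where region = 'south' AND weight > 18
Step 2: 2 records match, summing to 59
Step 3: After multiplier: 59 × 1.1 = 64.9
Step 4: Unaffected records sum: 124
Step 5: Final sum = 64.9 + 124 = 188.9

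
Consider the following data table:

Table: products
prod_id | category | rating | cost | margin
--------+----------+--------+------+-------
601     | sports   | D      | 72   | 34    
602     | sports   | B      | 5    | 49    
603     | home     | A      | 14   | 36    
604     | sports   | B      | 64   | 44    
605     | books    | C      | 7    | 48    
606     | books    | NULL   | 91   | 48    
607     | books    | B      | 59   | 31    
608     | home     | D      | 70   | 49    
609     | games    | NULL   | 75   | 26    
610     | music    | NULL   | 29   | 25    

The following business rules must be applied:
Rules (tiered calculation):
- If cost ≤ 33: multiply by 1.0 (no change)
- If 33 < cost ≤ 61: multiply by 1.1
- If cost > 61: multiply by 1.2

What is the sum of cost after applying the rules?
566.3

Step 1: Tier 1 (cost ≤ 33): 4 records, sum = 55 × 1.0 = 55.0
Step 2: Tier 2 (33 < cost ≤ 61): 1 records, sum = 59 × 1.1 = 64.9
Step 3: Tier 3 (cost > 61): 5 records, sum = 372 × 1.2 = 446.4
Step 4: Final sum = 55.0 + 64.9 + 446.4 = 566.3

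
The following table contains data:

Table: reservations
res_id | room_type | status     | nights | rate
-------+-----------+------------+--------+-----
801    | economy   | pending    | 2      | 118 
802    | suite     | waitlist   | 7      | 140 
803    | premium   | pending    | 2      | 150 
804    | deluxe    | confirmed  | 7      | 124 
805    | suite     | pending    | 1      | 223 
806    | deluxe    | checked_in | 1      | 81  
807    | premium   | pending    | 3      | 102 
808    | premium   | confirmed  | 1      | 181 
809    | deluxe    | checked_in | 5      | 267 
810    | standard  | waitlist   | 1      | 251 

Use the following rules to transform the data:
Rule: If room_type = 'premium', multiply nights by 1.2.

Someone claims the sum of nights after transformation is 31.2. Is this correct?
Yes, the result is correct.

Step 1: Calculate the correct sum after transformation
Step 2: Apply multiplier 1.2 to records where room_type = 'premium'
Step 3: Correct result = 31.2
Step 4: Claimed result = 31.2
Step 5: 31.2 = 31.2 ✓
Conclusion: The claimed result is correct.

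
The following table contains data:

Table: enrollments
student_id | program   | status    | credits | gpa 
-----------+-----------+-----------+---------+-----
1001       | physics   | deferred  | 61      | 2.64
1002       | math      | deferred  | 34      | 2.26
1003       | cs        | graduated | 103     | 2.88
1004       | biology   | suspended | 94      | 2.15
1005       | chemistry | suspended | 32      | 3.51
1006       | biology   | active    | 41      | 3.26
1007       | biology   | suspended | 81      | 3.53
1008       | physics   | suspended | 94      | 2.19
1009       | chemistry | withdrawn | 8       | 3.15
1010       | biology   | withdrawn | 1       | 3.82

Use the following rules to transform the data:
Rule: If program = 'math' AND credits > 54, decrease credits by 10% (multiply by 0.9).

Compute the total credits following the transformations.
549

Step 1: Find records where program = 'math' AND credits > 54
Step 2: 0 records match, summing to 0
Step 3: After multiplier: 0 × 0.9 = 0.0
Step 4: Unaffected records sum: 549
Step 5: Final sum = 0.0 + 549 = 549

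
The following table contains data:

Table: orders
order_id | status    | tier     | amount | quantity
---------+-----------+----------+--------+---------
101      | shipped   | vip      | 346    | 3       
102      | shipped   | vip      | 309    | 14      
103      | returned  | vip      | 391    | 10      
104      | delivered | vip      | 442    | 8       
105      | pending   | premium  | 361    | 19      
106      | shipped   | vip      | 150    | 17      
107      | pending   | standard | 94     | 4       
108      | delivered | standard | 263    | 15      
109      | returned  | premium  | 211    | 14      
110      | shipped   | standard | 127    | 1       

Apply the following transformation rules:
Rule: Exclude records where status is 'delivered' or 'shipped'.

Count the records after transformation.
4

Step 1: Count records to exclude
  - 2 (delivered) + 4 (shipped) = 6 records
Step 2: Total records: 10
Step 3: Remaining = 10 - 6 = 4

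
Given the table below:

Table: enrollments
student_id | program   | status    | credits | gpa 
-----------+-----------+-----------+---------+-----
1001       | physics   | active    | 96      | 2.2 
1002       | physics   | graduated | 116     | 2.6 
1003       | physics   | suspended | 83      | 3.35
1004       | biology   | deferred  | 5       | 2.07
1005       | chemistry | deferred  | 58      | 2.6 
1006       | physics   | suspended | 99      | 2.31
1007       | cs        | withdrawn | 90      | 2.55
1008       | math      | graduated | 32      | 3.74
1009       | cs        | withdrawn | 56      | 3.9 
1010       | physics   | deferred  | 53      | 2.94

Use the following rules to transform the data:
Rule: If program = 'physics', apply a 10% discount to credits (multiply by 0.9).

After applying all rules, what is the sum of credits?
643.3

Step 1: Records with program = 'physics' have total credits = 447
Step 2: Apply multiplier: 447 × 0.9 = 402.3
Step 3: Other records total: 241
Step 4: Final sum = 402.3 + 241 = 643.3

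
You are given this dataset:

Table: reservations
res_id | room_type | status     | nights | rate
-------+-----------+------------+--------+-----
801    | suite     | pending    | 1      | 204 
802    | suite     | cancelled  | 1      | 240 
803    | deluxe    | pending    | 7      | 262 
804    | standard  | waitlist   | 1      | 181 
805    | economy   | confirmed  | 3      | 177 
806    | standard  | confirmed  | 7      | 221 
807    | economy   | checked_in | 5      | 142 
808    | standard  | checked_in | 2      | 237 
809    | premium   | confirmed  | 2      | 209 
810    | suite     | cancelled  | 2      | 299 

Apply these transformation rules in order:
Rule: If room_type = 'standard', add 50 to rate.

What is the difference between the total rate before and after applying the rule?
150

Step 1: Original sum of rate = 2172
Step 2: 3 records have room_type = 'standard'
Step 3: Each affected record changes by 50
Step 4: Total change = 3 × 50 = 150
Step 5: New sum = 2172 + 150 = 2322
Step 6: Difference = |2322 - 2172| = 150
        (Sum increased by 150)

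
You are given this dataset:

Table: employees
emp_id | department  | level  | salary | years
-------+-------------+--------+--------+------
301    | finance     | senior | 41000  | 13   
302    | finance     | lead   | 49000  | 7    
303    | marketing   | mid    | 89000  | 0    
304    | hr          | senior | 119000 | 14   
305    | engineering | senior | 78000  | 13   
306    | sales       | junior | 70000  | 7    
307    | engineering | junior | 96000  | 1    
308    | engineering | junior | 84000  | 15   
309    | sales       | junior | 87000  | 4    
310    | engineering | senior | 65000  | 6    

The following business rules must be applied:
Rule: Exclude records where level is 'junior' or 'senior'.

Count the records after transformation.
2

Step 1: Count records to exclude
  - 4 (junior) + 4 (senior) = 8 records
Step 2: Total records: 10
Step 3: Remaining = 10 - 8 = 2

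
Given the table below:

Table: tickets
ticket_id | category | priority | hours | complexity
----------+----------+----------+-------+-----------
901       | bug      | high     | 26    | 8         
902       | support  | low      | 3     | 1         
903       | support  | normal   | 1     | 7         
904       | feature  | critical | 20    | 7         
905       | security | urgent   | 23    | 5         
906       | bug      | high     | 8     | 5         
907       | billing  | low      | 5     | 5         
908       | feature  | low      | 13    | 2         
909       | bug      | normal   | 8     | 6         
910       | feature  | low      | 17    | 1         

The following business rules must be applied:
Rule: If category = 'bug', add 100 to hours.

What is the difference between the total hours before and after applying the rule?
300

Step 1: Original sum of hours = 124
Step 2: 3 records have category = 'bug'
Step 3: Each affected record changes by 100
Step 4: Total change = 3 × 100 = 300
Step 5: New sum = 124 + 300 = 424
Step 6: Difference = |424 - 124| = 300
        (Sum increased by 300)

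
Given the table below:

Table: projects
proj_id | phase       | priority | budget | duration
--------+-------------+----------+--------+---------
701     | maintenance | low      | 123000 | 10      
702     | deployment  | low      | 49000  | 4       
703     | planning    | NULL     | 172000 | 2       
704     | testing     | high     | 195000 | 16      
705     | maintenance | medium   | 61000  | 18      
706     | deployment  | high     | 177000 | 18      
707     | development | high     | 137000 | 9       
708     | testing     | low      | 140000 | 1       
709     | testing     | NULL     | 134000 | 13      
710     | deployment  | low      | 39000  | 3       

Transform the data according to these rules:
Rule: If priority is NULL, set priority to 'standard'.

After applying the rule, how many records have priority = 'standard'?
2

Step 1: Count records where priority IS NULL
Step 2: Found 2 records with NULL priority
Step 3: These records will have priority set to 'standard'
Step 4: Records already having priority = 'standard': 0
Step 5: Answer: 2 + 0 = 2 records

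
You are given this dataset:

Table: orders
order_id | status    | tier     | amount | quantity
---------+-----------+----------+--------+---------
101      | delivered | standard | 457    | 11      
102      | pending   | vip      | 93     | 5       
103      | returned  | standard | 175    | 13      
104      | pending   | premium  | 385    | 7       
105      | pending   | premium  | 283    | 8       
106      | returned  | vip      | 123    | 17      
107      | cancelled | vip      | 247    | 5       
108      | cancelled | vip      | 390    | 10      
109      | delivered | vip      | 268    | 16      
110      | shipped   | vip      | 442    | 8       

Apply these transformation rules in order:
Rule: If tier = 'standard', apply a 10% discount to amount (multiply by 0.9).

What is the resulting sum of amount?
2799.8

Step 1: Records with tier = 'standard' have total amount = 632
Step 2: Apply multiplier: 632 × 0.9 = 568.8
Step 3: Other records total: 2231
Step 4: Final sum = 568.8 + 2231 = 2799.8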